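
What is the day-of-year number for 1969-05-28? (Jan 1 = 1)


Date: May 28, 1969
Days in months 1 through 4: 120
Plus 28 days in May

Day of year: 148


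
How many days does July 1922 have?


July 1922

31 days


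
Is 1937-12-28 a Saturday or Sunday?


Anchor: Jan 1, 1937. With p = 1937 - 1 = 1936: (p + p//4 - p//100 + p//400) mod 7 = (1936 + 484 - 19 + 4) mod 7 = 2405 mod 7 = 4 -> Friday (Mon=0 ... Sun=6)
Day of year: 362; offset = 361
Weekday index = (4 + 361) mod 7 = 1 -> Tuesday
Weekend days: Saturday, Sunday

No


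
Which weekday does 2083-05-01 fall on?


Date: May 1, 2083
Anchor: Jan 1, 2083. With p = 2083 - 1 = 2082: (p + p//4 - p//100 + p//400) mod 7 = (2082 + 520 - 20 + 5) mod 7 = 2587 mod 7 = 4 -> Friday (Mon=0 ... Sun=6)
Days before May (Jan-Apr): 120; offset = 120 + 1 - 1 = 120
Weekday index = (4 + 120) mod 7 = 5

Day of the week: Saturday


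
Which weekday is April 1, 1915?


Target: April 1, 1915
Anchor: Jan 1, 1915. With p = 1915 - 1 = 1914: (p + p//4 - p//100 + p//400) mod 7 = (1914 + 478 - 19 + 4) mod 7 = 2377 mod 7 = 4 -> Friday (Mon=0 ... Sun=6)
Days before April (Jan-Mar): 90 days
Weekday index = (4 + 90) mod 7 = 3

Thursday


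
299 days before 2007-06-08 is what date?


Start: 2007-06-08, subtract 299 days
Back 8 days from June 8 reaches May 31, 2007 -> 291 left
May 2007 has 31 days -> back to April 30, 2007 -> 260 left
April 2007 has 30 days -> back to March 31, 2007 -> 230 left
March 2007 has 31 days -> back to February 28, 2007 -> 199 left
February 2007 has 28 days -> back to January 31, 2007 -> 171 left
January 2007 has 31 days -> back to December 31, 2006 -> 140 left
December 2006 has 31 days -> back to November 30, 2006 -> 109 left
November 2006 has 30 days -> back to October 31, 2006 -> 79 left
October 2006 has 31 days -> back to September 30, 2006 -> 48 left
September 2006 has 30 days -> back to August 31, 2006 -> 18 left
August 2006: 31 - 18 = 13 -> lands on August 13

Result: 2006-08-13


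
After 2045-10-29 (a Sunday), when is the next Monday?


Current: Sunday
Target: Monday
Days ahead: 1

Next Monday: 2045-10-30


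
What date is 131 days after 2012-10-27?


Start: 2012-10-27, add 131 days
October 2012 has 31 days: 31 - 27 = 4 days to October 31 -> 127 left
November 2012 has 30 days -> 97 left
December 2012 has 31 days -> 66 left
January 2013 has 31 days -> 35 left
February 2013 has 28 days -> 7 left
March 2013: 7 <= 31 -> lands on March 7

Result: 2013-03-07


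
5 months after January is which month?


January is month 1
1 + 5 = 6

June


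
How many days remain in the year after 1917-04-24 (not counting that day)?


Day of year: 114 of 365
Remaining = 365 - 114

251 days


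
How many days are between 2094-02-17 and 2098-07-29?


From 2094-02-17 to 2098-07-29
2094-02-17: days before February = 31; day of year = 31 + 17 = 48
2098-07-29: days before July = 31 + 28 + 31 + 30 + 31 + 30 = 181 (2098 is not a leap year); day of year = 181 + 29 = 210
Rest of 2094: 365 - 48 = 317
Full years 2095 (365), 2096 (366), 2097 (365): 1096
Total = 317 + 1096 + 210 = 1623

1623 days


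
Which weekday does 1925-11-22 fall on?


Date: November 22, 1925
Anchor: Jan 1, 1925. With p = 1925 - 1 = 1924: (p + p//4 - p//100 + p//400) mod 7 = (1924 + 481 - 19 + 4) mod 7 = 2390 mod 7 = 3 -> Thursday (Mon=0 ... Sun=6)
Days before November (Jan-Oct): 304; offset = 304 + 22 - 1 = 325
Weekday index = (3 + 325) mod 7 = 6

Day of the week: Sunday


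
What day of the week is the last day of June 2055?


June 2055 has 30 days
Anchor: Jan 1, 2055. With p = 2055 - 1 = 2054: (p + p//4 - p//100 + p//400) mod 7 = (2054 + 513 - 20 + 5) mod 7 = 2552 mod 7 = 4 -> Friday (Mon=0 ... Sun=6)
Days before June (Jan-May): 151; June 1 index = (4 + 151) mod 7 = 1 -> Tuesday
Last day offset: 30 - 1 = 29 days
Weekday index = (1 + 29) mod 7 = 2

Wednesday, June 30


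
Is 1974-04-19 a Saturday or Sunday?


Anchor: Jan 1, 1974. With p = 1974 - 1 = 1973: (p + p//4 - p//100 + p//400) mod 7 = (1973 + 493 - 19 + 4) mod 7 = 2451 mod 7 = 1 -> Tuesday (Mon=0 ... Sun=6)
Day of year: 109; offset = 108
Weekday index = (1 + 108) mod 7 = 4 -> Friday
Weekend days: Saturday, Sunday

No


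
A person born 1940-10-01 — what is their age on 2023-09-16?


Birth: 1940-10-01
Reference: 2023-09-16
Year difference: 2023 - 1940 = 83
Birthday not yet reached in 2023, subtract 1

82 years old


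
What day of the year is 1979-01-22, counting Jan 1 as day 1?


Date: January 22, 1979
No months before January
Plus 22 days in January

Day of year: 22


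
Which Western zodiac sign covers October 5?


Date: October 5
Conventional tropical zodiac dates: Libra from September 23 onward; Scorpio starts October 23
October 5 falls within the Libra range

Libra


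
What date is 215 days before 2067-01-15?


Start: 2067-01-15, subtract 215 days
Back 15 days from January 15 reaches December 31, 2066 -> 200 left
December 2066 has 31 days -> back to November 30, 2066 -> 169 left
November 2066 has 30 days -> back to October 31, 2066 -> 139 left
October 2066 has 31 days -> back to September 30, 2066 -> 108 left
September 2066 has 30 days -> back to August 31, 2066 -> 78 left
August 2066 has 31 days -> back to July 31, 2066 -> 47 left
July 2066 has 31 days -> back to June 30, 2066 -> 16 left
June 2066: 30 - 16 = 14 -> lands on June 14

Result: 2066-06-14


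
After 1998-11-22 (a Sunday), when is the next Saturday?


Current: Sunday
Target: Saturday
Days ahead: 6

Next Saturday: 1998-11-28


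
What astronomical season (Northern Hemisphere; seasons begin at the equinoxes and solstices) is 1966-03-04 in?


Date: March 4
Astronomical Winter (approx.; exact equinox/solstice day varies by year): December 21 to March 19
March 4 falls within the Winter window

Winter


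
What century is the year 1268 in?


Century = (year - 1) // 100 + 1
= (1268 - 1) // 100 + 1
= 1267 // 100 + 1
= 12 + 1

13th century


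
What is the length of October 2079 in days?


October 2079

31 days


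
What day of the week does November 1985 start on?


Target: November 1, 1985
Anchor: Jan 1, 1985. With p = 1985 - 1 = 1984: (p + p//4 - p//100 + p//400) mod 7 = (1984 + 496 - 19 + 4) mod 7 = 2465 mod 7 = 1 -> Tuesday (Mon=0 ... Sun=6)
Days before November (Jan-Oct): 304 days
Weekday index = (1 + 304) mod 7 = 4

Friday


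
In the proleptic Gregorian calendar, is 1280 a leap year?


Gregorian leap year rule: divisible by 4, but not by 100, unless also by 400.
1280 is divisible by 4 but not 100 -> leap year

Yes


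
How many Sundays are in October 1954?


October 1954 has 31 days
Anchor: Jan 1, 1954. With p = 1954 - 1 = 1953: (p + p//4 - p//100 + p//400) mod 7 = (1953 + 488 - 19 + 4) mod 7 = 2426 mod 7 = 4 -> Friday (Mon=0 ... Sun=6)
Days before October (Jan-Sep): 273; October 1 index = (4 + 273) mod 7 = 4 -> Friday
First Sunday is October 3
Sundays: 3, 10, 17, 24, 31

5 Sundays


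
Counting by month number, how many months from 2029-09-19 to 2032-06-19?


From September 2029 to June 2032
3 years * 12 = 36 months, minus 3 months = 33

33 months


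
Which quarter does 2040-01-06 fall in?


Month: January (month 1)
Q1: Jan-Mar, Q2: Apr-Jun, Q3: Jul-Sep, Q4: Oct-Dec

Q1


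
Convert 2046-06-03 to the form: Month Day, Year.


ISO 2046-06-03 parses as year=2046, month=06, day=03
Month 6 -> June

June 3, 2046


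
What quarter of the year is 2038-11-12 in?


Month: November (month 11)
Q1: Jan-Mar, Q2: Apr-Jun, Q3: Jul-Sep, Q4: Oct-Dec

Q4


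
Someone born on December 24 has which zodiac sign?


Date: December 24
Conventional tropical zodiac dates: Capricorn from December 22 onward; Aquarius starts January 20
December 24 falls within the Capricorn range

Capricorn


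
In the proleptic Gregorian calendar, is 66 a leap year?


Gregorian leap year rule: divisible by 4, but not by 100, unless also by 400.
66 is not divisible by 4 -> not a leap year

No


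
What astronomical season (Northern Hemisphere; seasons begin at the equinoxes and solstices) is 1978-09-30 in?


Date: September 30
Astronomical Autumn (approx.; exact equinox/solstice day varies by year): September 22 to December 20
September 30 falls within the Autumn window

Autumn


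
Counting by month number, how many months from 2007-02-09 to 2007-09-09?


From February 2007 to September 2007
0 years * 12 = 0 months, plus 7 months = 7

7 months


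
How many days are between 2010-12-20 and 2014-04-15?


From 2010-12-20 to 2014-04-15
2010-12-20: days before December = 31 + 28 + 31 + 30 + 31 + 30 + 31 + 31 + 30 + 31 + 30 = 334 (2010 is not a leap year); day of year = 334 + 20 = 354
2014-04-15: days before April = 31 + 28 + 31 = 90 (2014 is not a leap year); day of year = 90 + 15 = 105
Rest of 2010: 365 - 354 = 11
Full years 2011 (365), 2012 (366), 2013 (365): 1096
Total = 11 + 1096 + 105 = 1212

1212 days


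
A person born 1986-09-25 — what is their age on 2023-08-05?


Birth: 1986-09-25
Reference: 2023-08-05
Year difference: 2023 - 1986 = 37
Birthday not yet reached in 2023, subtract 1

36 years old


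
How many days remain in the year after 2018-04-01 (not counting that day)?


Day of year: 91 of 365
Remaining = 365 - 91

274 days


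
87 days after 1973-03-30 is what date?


Start: 1973-03-30, add 87 days
March 1973 has 31 days: 31 - 30 = 1 day to March 31 -> 86 left
April 1973 has 30 days -> 56 left
May 1973 has 31 days -> 25 left
June 1973: 25 <= 30 -> lands on June 25

Result: 1973-06-25


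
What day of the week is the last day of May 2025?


May 2025 has 31 days
Anchor: Jan 1, 2025. With p = 2025 - 1 = 2024: (p + p//4 - p//100 + p//400) mod 7 = (2024 + 506 - 20 + 5) mod 7 = 2515 mod 7 = 2 -> Wednesday (Mon=0 ... Sun=6)
Days before May (Jan-Apr): 120; May 1 index = (2 + 120) mod 7 = 3 -> Thursday
Last day offset: 31 - 1 = 30 days
Weekday index = (3 + 30) mod 7 = 5

Saturday, May 31


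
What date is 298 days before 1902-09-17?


Start: 1902-09-17, subtract 298 days
Back 17 days from September 17 reaches August 31, 1902 -> 281 left
August 1902 has 31 days -> back to July 31, 1902 -> 250 left
July 1902 has 31 days -> back to June 30, 1902 -> 219 left
June 1902 has 30 days -> back to May 31, 1902 -> 189 left
May 1902 has 31 days -> back to April 30, 1902 -> 158 left
April 1902 has 30 days -> back to March 31, 1902 -> 128 left
March 1902 has 31 days -> back to February 28, 1902 -> 97 left
February 1902 has 28 days -> back to January 31, 1902 -> 69 left
January 1902 has 31 days -> back to December 31, 1901 -> 38 left
December 1901 has 31 days -> back to November 30, 1901 -> 7 left
November 1901: 30 - 7 = 23 -> lands on November 23

Result: 1901-11-23


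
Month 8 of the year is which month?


Month 8 of 12

August


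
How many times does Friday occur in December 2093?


December 2093 has 31 days
Anchor: Jan 1, 2093. With p = 2093 - 1 = 2092: (p + p//4 - p//100 + p//400) mod 7 = (2092 + 523 - 20 + 5) mod 7 = 2600 mod 7 = 3 -> Thursday (Mon=0 ... Sun=6)
Days before December (Jan-Nov): 334; December 1 index = (3 + 334) mod 7 = 1 -> Tuesday
First Friday is December 4
Fridays: 4, 11, 18, 25

4 Fridays


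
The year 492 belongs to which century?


Century = (year - 1) // 100 + 1
= (492 - 1) // 100 + 1
= 491 // 100 + 1
= 4 + 1

5th century


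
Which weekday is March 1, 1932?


Target: March 1, 1932
Anchor: Jan 1, 1932. With p = 1932 - 1 = 1931: (p + p//4 - p//100 + p//400) mod 7 = (1931 + 482 - 19 + 4) mod 7 = 2398 mod 7 = 4 -> Friday (Mon=0 ... Sun=6)
Days before March (Jan-Feb): 60 days
Weekday index = (4 + 60) mod 7 = 1

Tuesday


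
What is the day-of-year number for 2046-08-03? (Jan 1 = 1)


Date: August 3, 2046
Days in months 1 through 7: 212
Plus 3 days in August

Day of year: 215


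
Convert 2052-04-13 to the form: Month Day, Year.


ISO 2052-04-13 parses as year=2052, month=04, day=13
Month 4 -> April

April 13, 2052


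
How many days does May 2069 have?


May 2069

31 days


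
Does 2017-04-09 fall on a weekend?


Anchor: Jan 1, 2017. With p = 2017 - 1 = 2016: (p + p//4 - p//100 + p//400) mod 7 = (2016 + 504 - 20 + 5) mod 7 = 2505 mod 7 = 6 -> Sunday (Mon=0 ... Sun=6)
Day of year: 99; offset = 98
Weekday index = (6 + 98) mod 7 = 6 -> Sunday
Weekend days: Saturday, Sunday

Yes


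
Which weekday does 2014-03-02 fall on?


Date: March 2, 2014
Anchor: Jan 1, 2014. With p = 2014 - 1 = 2013: (p + p//4 - p//100 + p//400) mod 7 = (2013 + 503 - 20 + 5) mod 7 = 2501 mod 7 = 2 -> Wednesday (Mon=0 ... Sun=6)
Days before March (Jan-Feb): 59; offset = 59 + 2 - 1 = 60
Weekday index = (2 + 60) mod 7 = 6

Day of the week: Sunday


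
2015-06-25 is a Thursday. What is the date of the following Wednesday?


Current: Thursday
Target: Wednesday
Days ahead: 6

Next Wednesday: 2015-07-01


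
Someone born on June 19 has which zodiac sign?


Date: June 19
Conventional tropical zodiac dates: Gemini from May 21 onward; Cancer starts June 21
June 19 falls within the Gemini range

Gemini


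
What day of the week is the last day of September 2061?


September 2061 has 30 days
Anchor: Jan 1, 2061. With p = 2061 - 1 = 2060: (p + p//4 - p//100 + p//400) mod 7 = (2060 + 515 - 20 + 5) mod 7 = 2560 mod 7 = 5 -> Saturday (Mon=0 ... Sun=6)
Days before September (Jan-Aug): 243; September 1 index = (5 + 243) mod 7 = 3 -> Thursday
Last day offset: 30 - 1 = 29 days
Weekday index = (3 + 29) mod 7 = 4

Friday, September 30


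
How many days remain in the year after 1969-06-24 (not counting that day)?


Day of year: 175 of 365
Remaining = 365 - 175

190 days


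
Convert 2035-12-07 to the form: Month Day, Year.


ISO 2035-12-07 parses as year=2035, month=12, day=07
Month 12 -> December

December 7, 2035


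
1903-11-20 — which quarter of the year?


Month: November (month 11)
Q1: Jan-Mar, Q2: Apr-Jun, Q3: Jul-Sep, Q4: Oct-Dec

Q4


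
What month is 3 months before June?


June is month 6
6 - 3 = 3

March


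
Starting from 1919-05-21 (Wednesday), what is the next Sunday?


Current: Wednesday
Target: Sunday
Days ahead: 4

Next Sunday: 1919-05-25


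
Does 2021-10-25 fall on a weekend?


Anchor: Jan 1, 2021. With p = 2021 - 1 = 2020: (p + p//4 - p//100 + p//400) mod 7 = (2020 + 505 - 20 + 5) mod 7 = 2510 mod 7 = 4 -> Friday (Mon=0 ... Sun=6)
Day of year: 298; offset = 297
Weekday index = (4 + 297) mod 7 = 0 -> Monday
Weekend days: Saturday, Sunday

No


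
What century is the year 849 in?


Century = (year - 1) // 100 + 1
= (849 - 1) // 100 + 1
= 848 // 100 + 1
= 8 + 1

9th century


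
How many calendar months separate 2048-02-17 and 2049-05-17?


From February 2048 to May 2049
1 year * 12 = 12 months, plus 3 months = 15

15 months


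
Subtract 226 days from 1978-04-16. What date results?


Start: 1978-04-16, subtract 226 days
Back 16 days from April 16 reaches March 31, 1978 -> 210 left
March 1978 has 31 days -> back to February 28, 1978 -> 179 left
February 1978 has 28 days -> back to January 31, 1978 -> 151 left
January 1978 has 31 days -> back to December 31, 1977 -> 120 left
December 1977 has 31 days -> back to November 30, 1977 -> 89 left
November 1977 has 30 days -> back to October 31, 1977 -> 59 left
October 1977 has 31 days -> back to September 30, 1977 -> 28 left
September 1977: 30 - 28 = 2 -> lands on September 2

Result: 1977-09-02


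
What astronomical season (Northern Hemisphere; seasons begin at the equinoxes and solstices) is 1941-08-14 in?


Date: August 14
Astronomical Summer (approx.; exact equinox/solstice day varies by year): June 21 to September 21
August 14 falls within the Summer window

Summer


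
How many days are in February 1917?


February 1917 (leap year: no)

28 days


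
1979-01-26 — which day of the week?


Date: January 26, 1979
Anchor: Jan 1, 1979. With p = 1979 - 1 = 1978: (p + p//4 - p//100 + p//400) mod 7 = (1978 + 494 - 19 + 4) mod 7 = 2457 mod 7 = 0 -> Monday (Mon=0 ... Sun=6)
Days into year = 26 - 1 = 25
Weekday index = (0 + 25) mod 7 = 4

Day of the week: Friday


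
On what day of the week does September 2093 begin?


Target: September 1, 2093
Anchor: Jan 1, 2093. With p = 2093 - 1 = 2092: (p + p//4 - p//100 + p//400) mod 7 = (2092 + 523 - 20 + 5) mod 7 = 2600 mod 7 = 3 -> Thursday (Mon=0 ... Sun=6)
Days before September (Jan-Aug): 243 days
Weekday index = (3 + 243) mod 7 = 1

Tuesday


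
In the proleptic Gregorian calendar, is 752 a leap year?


Gregorian leap year rule: divisible by 4, but not by 100, unless also by 400.
752 is divisible by 4 but not 100 -> leap year

Yes


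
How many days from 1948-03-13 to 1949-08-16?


From 1948-03-13 to 1949-08-16
1948-03-13: days before March = 31 + 29 = 60 (1948 is a leap year); day of year = 60 + 13 = 73
1949-08-16: days before August = 31 + 28 + 31 + 30 + 31 + 30 + 31 = 212 (1949 is not a leap year); day of year = 212 + 16 = 228
Rest of 1948: 366 - 73 = 293
Total = 293 + 228 = 521

521 days


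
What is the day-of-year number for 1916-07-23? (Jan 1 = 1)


Date: July 23, 1916
Days in months 1 through 6: 182
Plus 23 days in July

Day of year: 205


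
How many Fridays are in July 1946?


July 1946 has 31 days
Anchor: Jan 1, 1946. With p = 1946 - 1 = 1945: (p + p//4 - p//100 + p//400) mod 7 = (1945 + 486 - 19 + 4) mod 7 = 2416 mod 7 = 1 -> Tuesday (Mon=0 ... Sun=6)
Days before July (Jan-Jun): 181; July 1 index = (1 + 181) mod 7 = 0 -> Monday
First Friday is July 5
Fridays: 5, 12, 19, 26

4 Fridays


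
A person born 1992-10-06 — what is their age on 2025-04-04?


Birth: 1992-10-06
Reference: 2025-04-04
Year difference: 2025 - 1992 = 33
Birthday not yet reached in 2025, subtract 1

32 years old


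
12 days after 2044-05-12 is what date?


Start: 2044-05-12, add 12 days
May 2044 has 31 days; 12 + 12 = 24 stays within May

Result: 2044-05-24


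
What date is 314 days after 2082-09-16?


Start: 2082-09-16, add 314 days
September 2082 has 30 days: 30 - 16 = 14 days to September 30 -> 300 left
October 2082 has 31 days -> 269 left
November 2082 has 30 days -> 239 left
December 2082 has 31 days -> 208 left
January 2083 has 31 days -> 177 left
February 2083 has 28 days -> 149 left
March 2083 has 31 days -> 118 left
April 2083 has 30 days -> 88 left
May 2083 has 31 days -> 57 left
June 2083 has 30 days -> 27 left
July 2083: 27 <= 31 -> lands on July 27

Result: 2083-07-27


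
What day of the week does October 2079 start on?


Target: October 1, 2079
Anchor: Jan 1, 2079. With p = 2079 - 1 = 2078: (p + p//4 - p//100 + p//400) mod 7 = (2078 + 519 - 20 + 5) mod 7 = 2582 mod 7 = 6 -> Sunday (Mon=0 ... Sun=6)
Days before October (Jan-Sep): 273 days
Weekday index = (6 + 273) mod 7 = 6

Sunday


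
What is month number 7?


Month 7 of 12

July


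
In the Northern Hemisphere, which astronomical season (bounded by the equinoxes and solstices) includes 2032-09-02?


Date: September 2
Astronomical Summer (approx.; exact equinox/solstice day varies by year): June 21 to September 21
September 2 falls within the Summer window

Summer


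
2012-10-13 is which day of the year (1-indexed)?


Date: October 13, 2012
Days in months 1 through 9: 274
Plus 13 days in October

Day of year: 287


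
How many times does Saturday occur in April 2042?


April 2042 has 30 days
Anchor: Jan 1, 2042. With p = 2042 - 1 = 2041: (p + p//4 - p//100 + p//400) mod 7 = (2041 + 510 - 20 + 5) mod 7 = 2536 mod 7 = 2 -> Wednesday (Mon=0 ... Sun=6)
Days before April (Jan-Mar): 90; April 1 index = (2 + 90) mod 7 = 1 -> Tuesday
First Saturday is April 5
Saturdays: 5, 12, 19, 26

4 Saturdays


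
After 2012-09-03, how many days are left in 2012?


Day of year: 247 of 366
Remaining = 366 - 247

119 days


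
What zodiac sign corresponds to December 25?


Date: December 25
Conventional tropical zodiac dates: Capricorn from December 22 onward; Aquarius starts January 20
December 25 falls within the Capricorn range

Capricorn


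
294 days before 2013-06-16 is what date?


Start: 2013-06-16, subtract 294 days
Back 16 days from June 16 reaches May 31, 2013 -> 278 left
May 2013 has 31 days -> back to April 30, 2013 -> 247 left
April 2013 has 30 days -> back to March 31, 2013 -> 217 left
March 2013 has 31 days -> back to February 28, 2013 -> 186 left
February 2013 has 28 days -> back to January 31, 2013 -> 158 left
January 2013 has 31 days -> back to December 31, 2012 -> 127 left
December 2012 has 31 days -> back to November 30, 2012 -> 96 left
November 2012 has 30 days -> back to October 31, 2012 -> 66 left
October 2012 has 31 days -> back to September 30, 2012 -> 35 left
September 2012 has 30 days -> back to August 31, 2012 -> 5 left
August 2012: 31 - 5 = 26 -> lands on August 26

Result: 2012-08-26


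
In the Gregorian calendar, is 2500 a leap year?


Gregorian leap year rule: divisible by 4, but not by 100, unless also by 400.
2500 is divisible by 100 but not 400 -> not a leap year

No


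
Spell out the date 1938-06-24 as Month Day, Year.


ISO 1938-06-24 parses as year=1938, month=06, day=24
Month 6 -> June

June 24, 1938


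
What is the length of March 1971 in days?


March 1971

31 days


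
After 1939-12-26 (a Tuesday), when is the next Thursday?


Current: Tuesday
Target: Thursday
Days ahead: 2

Next Thursday: 1939-12-28


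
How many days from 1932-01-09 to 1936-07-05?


From 1932-01-09 to 1936-07-05
1932-01-09: day of year = 9
1936-07-05: days before July = 31 + 29 + 31 + 30 + 31 + 30 = 182 (1936 is a leap year); day of year = 182 + 5 = 187
Rest of 1932: 366 - 9 = 357
Full years 1933 (365), 1934 (365), 1935 (365): 1095
Total = 357 + 1095 + 187 = 1639

1639 days


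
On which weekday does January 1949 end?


January 1949 has 31 days
Anchor: Jan 1, 1949. With p = 1949 - 1 = 1948: (p + p//4 - p//100 + p//400) mod 7 = (1948 + 487 - 19 + 4) mod 7 = 2420 mod 7 = 5 -> Saturday (Mon=0 ... Sun=6)
January 1 is the anchor itself -> Saturday
Last day offset: 31 - 1 = 30 days
Weekday index = (5 + 30) mod 7 = 0

Monday, January 31


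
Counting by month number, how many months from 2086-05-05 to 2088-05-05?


From May 2086 to May 2088
2 years * 12 = 24 months = 24

24 months


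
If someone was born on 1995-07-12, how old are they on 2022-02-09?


Birth: 1995-07-12
Reference: 2022-02-09
Year difference: 2022 - 1995 = 27
Birthday not yet reached in 2022, subtract 1

26 years old


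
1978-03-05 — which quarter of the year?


Month: March (month 3)
Q1: Jan-Mar, Q2: Apr-Jun, Q3: Jul-Sep, Q4: Oct-Dec

Q1


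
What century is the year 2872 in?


Century = (year - 1) // 100 + 1
= (2872 - 1) // 100 + 1
= 2871 // 100 + 1
= 28 + 1

29th century


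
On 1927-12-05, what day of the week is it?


Date: December 5, 1927
Anchor: Jan 1, 1927. With p = 1927 - 1 = 1926: (p + p//4 - p//100 + p//400) mod 7 = (1926 + 481 - 19 + 4) mod 7 = 2392 mod 7 = 5 -> Saturday (Mon=0 ... Sun=6)
Days before December (Jan-Nov): 334; offset = 334 + 5 - 1 = 338
Weekday index = (5 + 338) mod 7 = 0

Day of the week: Monday


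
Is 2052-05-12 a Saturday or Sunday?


Anchor: Jan 1, 2052. With p = 2052 - 1 = 2051: (p + p//4 - p//100 + p//400) mod 7 = (2051 + 512 - 20 + 5) mod 7 = 2548 mod 7 = 0 -> Monday (Mon=0 ... Sun=6)
Day of year: 133; offset = 132
Weekday index = (0 + 132) mod 7 = 6 -> Sunday
Weekend days: Saturday, Sunday

Yes


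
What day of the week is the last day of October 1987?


October 1987 has 31 days
Anchor: Jan 1, 1987. With p = 1987 - 1 = 1986: (p + p//4 - p//100 + p//400) mod 7 = (1986 + 496 - 19 + 4) mod 7 = 2467 mod 7 = 3 -> Thursday (Mon=0 ... Sun=6)
Days before October (Jan-Sep): 273; October 1 index = (3 + 273) mod 7 = 3 -> Thursday
Last day offset: 31 - 1 = 30 days
Weekday index = (3 + 30) mod 7 = 5

Saturday, October 31


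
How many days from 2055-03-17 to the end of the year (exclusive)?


Day of year: 76 of 365
Remaining = 365 - 76

289 days


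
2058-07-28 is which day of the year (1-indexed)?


Date: July 28, 2058
Days in months 1 through 6: 181
Plus 28 days in July

Day of year: 209


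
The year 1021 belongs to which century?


Century = (year - 1) // 100 + 1
= (1021 - 1) // 100 + 1
= 1020 // 100 + 1
= 10 + 1

11th century


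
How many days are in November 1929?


November 1929

30 days


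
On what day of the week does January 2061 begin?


Target: January 1, 2061
Anchor: Jan 1, 2061. With p = 2061 - 1 = 2060: (p + p//4 - p//100 + p//400) mod 7 = (2060 + 515 - 20 + 5) mod 7 = 2560 mod 7 = 5 -> Saturday (Mon=0 ... Sun=6)
Offset from anchor: 0 days
Weekday index = (5 + 0) mod 7 = 5

Saturday


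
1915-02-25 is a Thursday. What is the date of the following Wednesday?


Current: Thursday
Target: Wednesday
Days ahead: 6

Next Wednesday: 1915-03-03


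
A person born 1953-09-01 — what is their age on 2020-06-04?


Birth: 1953-09-01
Reference: 2020-06-04
Year difference: 2020 - 1953 = 67
Birthday not yet reached in 2020, subtract 1

66 years old


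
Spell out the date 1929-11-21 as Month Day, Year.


ISO 1929-11-21 parses as year=1929, month=11, day=21
Month 11 -> November

November 21, 1929


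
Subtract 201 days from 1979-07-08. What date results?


Start: 1979-07-08, subtract 201 days
Back 8 days from July 8 reaches June 30, 1979 -> 193 left
June 1979 has 30 days -> back to May 31, 1979 -> 163 left
May 1979 has 31 days -> back to April 30, 1979 -> 132 left
April 1979 has 30 days -> back to March 31, 1979 -> 102 left
March 1979 has 31 days -> back to February 28, 1979 -> 71 left
February 1979 has 28 days -> back to January 31, 1979 -> 43 left
January 1979 has 31 days -> back to December 31, 1978 -> 12 left
December 1978: 31 - 12 = 19 -> lands on December 19

Result: 1978-12-19


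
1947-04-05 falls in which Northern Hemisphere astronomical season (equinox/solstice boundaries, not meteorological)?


Date: April 5
Astronomical Spring (approx.; exact equinox/solstice day varies by year): March 20 to June 20
April 5 falls within the Spring window

Spring


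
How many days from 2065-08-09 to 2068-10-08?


From 2065-08-09 to 2068-10-08
2065-08-09: days before August = 31 + 28 + 31 + 30 + 31 + 30 + 31 = 212 (2065 is not a leap year); day of year = 212 + 9 = 221
2068-10-08: days before October = 31 + 29 + 31 + 30 + 31 + 30 + 31 + 31 + 30 = 274 (2068 is a leap year); day of year = 274 + 8 = 282
Rest of 2065: 365 - 221 = 144
Full years 2066 (365), 2067 (365): 730
Total = 144 + 730 + 282 = 1156

1156 days


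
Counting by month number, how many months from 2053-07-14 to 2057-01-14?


From July 2053 to January 2057
4 years * 12 = 48 months, minus 6 months = 42

42 months


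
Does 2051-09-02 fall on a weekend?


Anchor: Jan 1, 2051. With p = 2051 - 1 = 2050: (p + p//4 - p//100 + p//400) mod 7 = (2050 + 512 - 20 + 5) mod 7 = 2547 mod 7 = 6 -> Sunday (Mon=0 ... Sun=6)
Day of year: 245; offset = 244
Weekday index = (6 + 244) mod 7 = 5 -> Saturday
Weekend days: Saturday, Sunday

Yes


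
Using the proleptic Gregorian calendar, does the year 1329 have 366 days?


Gregorian leap year rule: divisible by 4, but not by 100, unless also by 400.
1329 is not divisible by 4 -> not a leap year

No


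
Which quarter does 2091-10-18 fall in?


Month: October (month 10)
Q1: Jan-Mar, Q2: Apr-Jun, Q3: Jul-Sep, Q4: Oct-Dec

Q4


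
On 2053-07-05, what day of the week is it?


Date: July 5, 2053
Anchor: Jan 1, 2053. With p = 2053 - 1 = 2052: (p + p//4 - p//100 + p//400) mod 7 = (2052 + 513 - 20 + 5) mod 7 = 2550 mod 7 = 2 -> Wednesday (Mon=0 ... Sun=6)
Days before July (Jan-Jun): 181; offset = 181 + 5 - 1 = 185
Weekday index = (2 + 185) mod 7 = 5

Day of the week: Saturday


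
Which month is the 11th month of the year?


Month 11 of 12

November


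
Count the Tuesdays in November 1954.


November 1954 has 30 days
Anchor: Jan 1, 1954. With p = 1954 - 1 = 1953: (p + p//4 - p//100 + p//400) mod 7 = (1953 + 488 - 19 + 4) mod 7 = 2426 mod 7 = 4 -> Friday (Mon=0 ... Sun=6)
Days before November (Jan-Oct): 304; November 1 index = (4 + 304) mod 7 = 0 -> Monday
First Tuesday is November 2
Tuesdays: 2, 9, 16, 23, 30

5 Tuesdays


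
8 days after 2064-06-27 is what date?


Start: 2064-06-27, add 8 days
June 2064 has 30 days: 30 - 27 = 3 days to June 30 -> 5 left
July 2064: 5 <= 31 -> lands on July 5

Result: 2064-07-05


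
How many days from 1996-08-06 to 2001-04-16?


From 1996-08-06 to 2001-04-16
1996-08-06: days before August = 31 + 29 + 31 + 30 + 31 + 30 + 31 = 213 (1996 is a leap year); day of year = 213 + 6 = 219
2001-04-16: days before April = 31 + 28 + 31 = 90 (2001 is not a leap year); day of year = 90 + 16 = 106
Rest of 1996: 366 - 219 = 147
Full years 1997 (365), 1998 (365), 1999 (365), 2000 (366): 1461
Total = 147 + 1461 + 106 = 1714

1714 days


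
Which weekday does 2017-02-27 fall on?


Date: February 27, 2017
Anchor: Jan 1, 2017. With p = 2017 - 1 = 2016: (p + p//4 - p//100 + p//400) mod 7 = (2016 + 504 - 20 + 5) mod 7 = 2505 mod 7 = 6 -> Sunday (Mon=0 ... Sun=6)
Days before February (Jan): 31; offset = 31 + 27 - 1 = 57
Weekday index = (6 + 57) mod 7 = 0

Day of the week: Monday


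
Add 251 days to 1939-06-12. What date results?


Start: 1939-06-12, add 251 days
June 1939 has 30 days: 30 - 12 = 18 days to June 30 -> 233 left
July 1939 has 31 days -> 202 left
August 1939 has 31 days -> 171 left
September 1939 has 30 days -> 141 left
October 1939 has 31 days -> 110 left
November 1939 has 30 days -> 80 left
December 1939 has 31 days -> 49 left
January 1940 has 31 days -> 18 left
February 1940: 18 <= 29 -> lands on February 18

Result: 1940-02-18


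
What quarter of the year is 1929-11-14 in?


Month: November (month 11)
Q1: Jan-Mar, Q2: Apr-Jun, Q3: Jul-Sep, Q4: Oct-Dec

Q4


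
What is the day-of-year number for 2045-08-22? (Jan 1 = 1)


Date: August 22, 2045
Days in months 1 through 7: 212
Plus 22 days in August

Day of year: 234


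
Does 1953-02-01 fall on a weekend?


Anchor: Jan 1, 1953. With p = 1953 - 1 = 1952: (p + p//4 - p//100 + p//400) mod 7 = (1952 + 488 - 19 + 4) mod 7 = 2425 mod 7 = 3 -> Thursday (Mon=0 ... Sun=6)
Day of year: 32; offset = 31
Weekday index = (3 + 31) mod 7 = 6 -> Sunday
Weekend days: Saturday, Sunday

Yes


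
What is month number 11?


Month 11 of 12

November


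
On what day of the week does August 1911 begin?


Target: August 1, 1911
Anchor: Jan 1, 1911. With p = 1911 - 1 = 1910: (p + p//4 - p//100 + p//400) mod 7 = (1910 + 477 - 19 + 4) mod 7 = 2372 mod 7 = 6 -> Sunday (Mon=0 ... Sun=6)
Days before August (Jan-Jul): 212 days
Weekday index = (6 + 212) mod 7 = 1

Tuesday


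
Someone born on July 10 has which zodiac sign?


Date: July 10
Conventional tropical zodiac dates: Cancer from June 21 onward; Leo starts July 23
July 10 falls within the Cancer range

Cancer


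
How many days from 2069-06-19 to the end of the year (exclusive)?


Day of year: 170 of 365
Remaining = 365 - 170

195 days


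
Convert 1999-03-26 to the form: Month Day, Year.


ISO 1999-03-26 parses as year=1999, month=03, day=26
Month 3 -> March

March 26, 1999


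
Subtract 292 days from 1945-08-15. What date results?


Start: 1945-08-15, subtract 292 days
Back 15 days from August 15 reaches July 31, 1945 -> 277 left
July 1945 has 31 days -> back to June 30, 1945 -> 246 left
June 1945 has 30 days -> back to May 31, 1945 -> 216 left
May 1945 has 31 days -> back to April 30, 1945 -> 185 left
April 1945 has 30 days -> back to March 31, 1945 -> 155 left
March 1945 has 31 days -> back to February 28, 1945 -> 124 left
February 1945 has 28 days -> back to January 31, 1945 -> 96 left
January 1945 has 31 days -> back to December 31, 1944 -> 65 left
December 1944 has 31 days -> back to November 30, 1944 -> 34 left
November 1944 has 30 days -> back to October 31, 1944 -> 4 left
October 1944: 31 - 4 = 27 -> lands on October 27

Result: 1944-10-27


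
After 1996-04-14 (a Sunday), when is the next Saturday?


Current: Sunday
Target: Saturday
Days ahead: 6

Next Saturday: 1996-04-20


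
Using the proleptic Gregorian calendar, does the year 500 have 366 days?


Gregorian leap year rule: divisible by 4, but not by 100, unless also by 400.
500 is divisible by 100 but not 400 -> not a leap year

No


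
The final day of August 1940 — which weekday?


August 1940 has 31 days
Anchor: Jan 1, 1940. With p = 1940 - 1 = 1939: (p + p//4 - p//100 + p//400) mod 7 = (1939 + 484 - 19 + 4) mod 7 = 2408 mod 7 = 0 -> Monday (Mon=0 ... Sun=6)
Days before August (Jan-Jul): 213; August 1 index = (0 + 213) mod 7 = 3 -> Thursday
Last day offset: 31 - 1 = 30 days
Weekday index = (3 + 30) mod 7 = 5

Saturday, August 31


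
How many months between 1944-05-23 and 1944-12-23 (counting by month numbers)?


From May 1944 to December 1944
0 years * 12 = 0 months, plus 7 months = 7

7 months


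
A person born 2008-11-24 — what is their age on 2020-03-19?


Birth: 2008-11-24
Reference: 2020-03-19
Year difference: 2020 - 2008 = 12
Birthday not yet reached in 2020, subtract 1

11 years old


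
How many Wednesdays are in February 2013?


February 2013 has 28 days
Anchor: Jan 1, 2013. With p = 2013 - 1 = 2012: (p + p//4 - p//100 + p//400) mod 7 = (2012 + 503 - 20 + 5) mod 7 = 2500 mod 7 = 1 -> Tuesday (Mon=0 ... Sun=6)
Days before February (Jan): 31; February 1 index = (1 + 31) mod 7 = 4 -> Friday
First Wednesday is February 6
Wednesdays: 6, 13, 20, 27

4 Wednesdays


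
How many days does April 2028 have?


April 2028

30 days


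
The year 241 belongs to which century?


Century = (year - 1) // 100 + 1
= (241 - 1) // 100 + 1
= 240 // 100 + 1
= 2 + 1

3rd century


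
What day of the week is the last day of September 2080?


September 2080 has 30 days
Anchor: Jan 1, 2080. With p = 2080 - 1 = 2079: (p + p//4 - p//100 + p//400) mod 7 = (2079 + 519 - 20 + 5) mod 7 = 2583 mod 7 = 0 -> Monday (Mon=0 ... Sun=6)
Days before September (Jan-Aug): 244; September 1 index = (0 + 244) mod 7 = 6 -> Sunday
Last day offset: 30 - 1 = 29 days
Weekday index = (6 + 29) mod 7 = 0

Monday, September 30


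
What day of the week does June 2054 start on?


Target: June 1, 2054
Anchor: Jan 1, 2054. With p = 2054 - 1 = 2053: (p + p//4 - p//100 + p//400) mod 7 = (2053 + 513 - 20 + 5) mod 7 = 2551 mod 7 = 3 -> Thursday (Mon=0 ... Sun=6)
Days before June (Jan-May): 151 days
Weekday index = (3 + 151) mod 7 = 0

Monday


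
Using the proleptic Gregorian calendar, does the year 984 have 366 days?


Gregorian leap year rule: divisible by 4, but not by 100, unless also by 400.
984 is divisible by 4 but not 100 -> leap year

Yes


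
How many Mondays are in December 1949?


December 1949 has 31 days
Anchor: Jan 1, 1949. With p = 1949 - 1 = 1948: (p + p//4 - p//100 + p//400) mod 7 = (1948 + 487 - 19 + 4) mod 7 = 2420 mod 7 = 5 -> Saturday (Mon=0 ... Sun=6)
Days before December (Jan-Nov): 334; December 1 index = (5 + 334) mod 7 = 3 -> Thursday
First Monday is December 5
Mondays: 5, 12, 19, 26

4 Mondays


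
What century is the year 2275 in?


Century = (year - 1) // 100 + 1
= (2275 - 1) // 100 + 1
= 2274 // 100 + 1
= 22 + 1

23rd century


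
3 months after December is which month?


December is month 12
12 + 3 = 15; wrap: 15 - 12 = 3

March


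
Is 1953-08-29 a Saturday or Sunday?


Anchor: Jan 1, 1953. With p = 1953 - 1 = 1952: (p + p//4 - p//100 + p//400) mod 7 = (1952 + 488 - 19 + 4) mod 7 = 2425 mod 7 = 3 -> Thursday (Mon=0 ... Sun=6)
Day of year: 241; offset = 240
Weekday index = (3 + 240) mod 7 = 5 -> Saturday
Weekend days: Saturday, Sunday

Yes


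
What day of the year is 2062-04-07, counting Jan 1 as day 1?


Date: April 7, 2062
Days in months 1 through 3: 90
Plus 7 days in April

Day of year: 97


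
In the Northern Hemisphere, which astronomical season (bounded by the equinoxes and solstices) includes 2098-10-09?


Date: October 9
Astronomical Autumn (approx.; exact equinox/solstice day varies by year): September 22 to December 20
October 9 falls within the Autumn window

Autumn


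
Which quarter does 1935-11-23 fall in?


Month: November (month 11)
Q1: Jan-Mar, Q2: Apr-Jun, Q3: Jul-Sep, Q4: Oct-Dec

Q4


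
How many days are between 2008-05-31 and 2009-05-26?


From 2008-05-31 to 2009-05-26
2008-05-31: days before May = 31 + 29 + 31 + 30 = 121 (2008 is a leap year); day of year = 121 + 31 = 152
2009-05-26: days before May = 31 + 28 + 31 + 30 = 120 (2009 is not a leap year); day of year = 120 + 26 = 146
Rest of 2008: 366 - 152 = 214
Total = 214 + 146 = 360

360 days


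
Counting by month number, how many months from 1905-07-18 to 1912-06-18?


From July 1905 to June 1912
7 years * 12 = 84 months, minus 1 month = 83

83 months


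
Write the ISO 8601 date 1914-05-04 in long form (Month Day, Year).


ISO 1914-05-04 parses as year=1914, month=05, day=04
Month 5 -> May

May 4, 1914


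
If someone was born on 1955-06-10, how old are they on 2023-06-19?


Birth: 1955-06-10
Reference: 2023-06-19
Year difference: 2023 - 1955 = 68

68 years old


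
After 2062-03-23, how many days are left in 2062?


Day of year: 82 of 365
Remaining = 365 - 82

283 days


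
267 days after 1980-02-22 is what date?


Start: 1980-02-22, add 267 days
February 1980 has 29 days: 29 - 22 = 7 days to February 29 -> 260 left
March 1980 has 31 days -> 229 left
April 1980 has 30 days -> 199 left
May 1980 has 31 days -> 168 left
June 1980 has 30 days -> 138 left
July 1980 has 31 days -> 107 left
August 1980 has 31 days -> 76 left
September 1980 has 30 days -> 46 left
October 1980 has 31 days -> 15 left
November 1980: 15 <= 30 -> lands on November 15

Result: 1980-11-15


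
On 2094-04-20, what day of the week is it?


Date: April 20, 2094
Anchor: Jan 1, 2094. With p = 2094 - 1 = 2093: (p + p//4 - p//100 + p//400) mod 7 = (2093 + 523 - 20 + 5) mod 7 = 2601 mod 7 = 4 -> Friday (Mon=0 ... Sun=6)
Days before April (Jan-Mar): 90; offset = 90 + 20 - 1 = 109
Weekday index = (4 + 109) mod 7 = 1

Day of the week: Tuesday


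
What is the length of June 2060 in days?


June 2060

30 days


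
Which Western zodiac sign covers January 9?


Date: January 9
Conventional tropical zodiac dates: Capricorn from December 22 onward; Aquarius starts January 20
January 9 falls within the Capricorn range

Capricorn


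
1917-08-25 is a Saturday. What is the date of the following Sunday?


Current: Saturday
Target: Sunday
Days ahead: 1

Next Sunday: 1917-08-26


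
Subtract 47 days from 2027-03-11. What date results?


Start: 2027-03-11, subtract 47 days
Back 11 days from March 11 reaches February 28, 2027 -> 36 left
February 2027 has 28 days -> back to January 31, 2027 -> 8 left
January 2027: 31 - 8 = 23 -> lands on January 23

Result: 2027-01-23


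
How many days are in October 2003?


October 2003

31 days


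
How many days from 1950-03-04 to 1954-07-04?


From 1950-03-04 to 1954-07-04
1950-03-04: days before March = 31 + 28 = 59 (1950 is not a leap year); day of year = 59 + 4 = 63
1954-07-04: days before July = 31 + 28 + 31 + 30 + 31 + 30 = 181 (1954 is not a leap year); day of year = 181 + 4 = 185
Rest of 1950: 365 - 63 = 302
Full years 1951 (365), 1952 (366), 1953 (365): 1096
Total = 302 + 1096 + 185 = 1583

1583 days


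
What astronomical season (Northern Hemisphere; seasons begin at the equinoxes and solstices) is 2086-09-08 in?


Date: September 8
Astronomical Summer (approx.; exact equinox/solstice day varies by year): June 21 to September 21
September 8 falls within the Summer window

Summer


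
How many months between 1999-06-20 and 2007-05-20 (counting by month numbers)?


From June 1999 to May 2007
8 years * 12 = 96 months, minus 1 month = 95

95 months
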